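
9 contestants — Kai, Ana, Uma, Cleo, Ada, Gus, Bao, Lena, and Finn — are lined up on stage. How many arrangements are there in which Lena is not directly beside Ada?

There are 9! = 362880 arrangements in all. If Lena and Ada are adjacent, merging them into one block gives 2·(8)! = 80640 arrangements.
So 362880 − 80640 = 282240 arrangements keep them apart.

282240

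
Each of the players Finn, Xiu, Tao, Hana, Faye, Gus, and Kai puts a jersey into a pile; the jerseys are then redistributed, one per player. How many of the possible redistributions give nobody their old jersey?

This is the derangement count D_7: permutations of 7 items with no fixed point.
By inclusion–exclusion this is Σ_{j=0}^{7} (−1)^j C(7,j)·(7−j)!.
Computing: 5040 − 5040 + 2520 − 840 + 210 − 42 + 7 − 1 = 1854.

1854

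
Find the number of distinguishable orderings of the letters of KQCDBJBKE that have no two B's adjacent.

70560

Total arrangements of KQCDBJBKE: 9!/(2!·2!) = 90720.
Arrangements with the B's together: treat BB as one letter, giving (8)!/(2!) = 20160.
Hence 90720 − 20160 = 70560.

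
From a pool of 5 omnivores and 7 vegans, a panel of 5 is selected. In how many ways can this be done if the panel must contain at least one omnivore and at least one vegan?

770

Total 5-person selections from all 12: C(12,5) = 792.
Subtract selections that omit an entire group: no omnivores → C(7,5) = 21; no vegans → C(5,5) = 1.
Both groups omitted at once is impossible, so 792 − 22 = 770.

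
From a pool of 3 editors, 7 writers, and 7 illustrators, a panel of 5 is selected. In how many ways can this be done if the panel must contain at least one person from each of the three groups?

With no constraint there are C(17,5) = 6188 possible selections.
Selections missing a whole group: no editors → C(14,5) = 2002; no writers → C(10,5) = 252; no illustrators → C(10,5) = 252.
Add back selections omitting two groups (i.e. drawn from a single group): C(3,5) + C(7,5) + C(7,5) = 42.
By inclusion–exclusion: 6188 − 2506 + 42 = 3724.

3724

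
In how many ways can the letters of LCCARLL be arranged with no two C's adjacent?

300

There are 7!/(3!·2!) = 420 arrangements of LCCARLL in total.
If the two C's are adjacent, glue them into one block, leaving 6 items to arrange: (6)!/(3!) = 120 ways.
Subtracting, 420 − 120 = 300 arrangements keep the C's apart.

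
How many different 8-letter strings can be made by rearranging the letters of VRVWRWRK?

Letter multiplicities in VRVWRWRK: K×1, R×3, V×2, W×2.
The number of distinct arrangements is 8!/(3!·2!·2!) = 40320/24 = 1680.

1680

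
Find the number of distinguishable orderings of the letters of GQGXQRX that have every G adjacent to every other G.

180

Treat the 2 copies of G as a single block. The multiset to arrange is then {GG, Q, Q, R, X, X}, 6 items in all.
That gives (6)!/(2!·2!) = 180 arrangements.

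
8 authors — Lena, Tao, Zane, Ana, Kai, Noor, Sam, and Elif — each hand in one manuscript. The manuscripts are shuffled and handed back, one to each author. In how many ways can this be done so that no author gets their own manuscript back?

14833

Count assignments avoiding every fixed point. For any j of the 8 authors fixed to their own manuscript, the other 8−j can be arranged in (8−j)! ways.
By inclusion–exclusion this is Σ_{j=0}^{8} (−1)^j C(8,j)·(8−j)!.
Computing: 40320 − 40320 + 20160 − 6720 + 1680 − 336 + 56 − 8 + 1 = 14833.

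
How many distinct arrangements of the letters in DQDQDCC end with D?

90

With the last slot taken by D, it remains to arrange the other 6 letters (QDQDCC).
Those 6 letters have C appearing twice, D appearing twice, and Q appearing twice, giving (6)!/(2!·2!·2!) = 90.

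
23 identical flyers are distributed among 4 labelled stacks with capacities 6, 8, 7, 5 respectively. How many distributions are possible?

By stars and bars, unrestricted non-negative solutions to x_1+…+x_4 = 23 number C(23+3,3) = 2600.
Subtract solutions that violate a single cap (substitute x_i' = x_i − (cap_i+1)): x_1 ≥ 7 gives C(19,3) = 969; x_2 ≥ 9 gives C(17,3) = 680; x_3 ≥ 8 gives C(18,3) = 816; x_4 ≥ 6 gives C(20,3) = 1140. Together 3605.
Add back pairs where two caps are both exceeded: 120 + 165 + 286 + 84 + 165 + 220 = 1040.
Subtract triples: 0 + 4 + 10 + 1 = 15.
By inclusion–exclusion the count is 2600 − 3605 + 1040 − 15 = 20.

20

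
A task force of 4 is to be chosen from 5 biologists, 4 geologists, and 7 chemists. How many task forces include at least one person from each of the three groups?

With no constraint there are C(16,4) = 1820 possible selections.
Selections missing a whole group: no biologists → C(11,4) = 330; no geologists → C(12,4) = 495; no chemists → C(9,4) = 126.
Add back selections omitting two groups (i.e. drawn from a single group): C(5,4) + C(4,4) + C(7,4) = 41.
By inclusion–exclusion: 1820 − 951 + 41 = 910.

910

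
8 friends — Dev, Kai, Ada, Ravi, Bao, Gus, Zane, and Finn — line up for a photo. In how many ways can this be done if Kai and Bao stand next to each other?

10080

Place the 6 others and the Kai-Bao pair as 7 objects in a line; the pair has 2 internal arrangements.
So the count is 2·(7)! = 10080.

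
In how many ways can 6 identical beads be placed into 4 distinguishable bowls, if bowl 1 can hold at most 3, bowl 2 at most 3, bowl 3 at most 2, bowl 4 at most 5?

Ignoring the caps, the number of non-negative solutions to x_1+…+x_4 = 6 is C(9,3) = 84.
Subtract solutions that violate a single cap (substitute x_i' = x_i − (cap_i+1)): x_1 ≥ 4 gives C(5,3) = 10; x_2 ≥ 4 gives C(5,3) = 10; x_3 ≥ 3 gives C(6,3) = 20; x_4 ≥ 6 gives C(3,3) = 1. Together 41.
No two caps can be exceeded simultaneously, so the pair terms are all 0.
By inclusion–exclusion the count is 84 − 41 + 0 = 43.

43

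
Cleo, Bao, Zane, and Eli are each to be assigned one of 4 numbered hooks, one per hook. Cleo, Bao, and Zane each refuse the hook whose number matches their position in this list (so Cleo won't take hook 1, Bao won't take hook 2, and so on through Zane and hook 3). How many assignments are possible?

Let Aᵢ (for i ∈ {1, 2, 3}) be the placements that put person i in their forbidden hook. Any j of these fix j positions, leaving (4−j)! ways to fill the rest, and there are C(3,j) ways to pick which j.
By inclusion–exclusion, the number of valid placements is Σ_{j=0}^{3} (−1)^j C(3,j)·(4−j)!.
Computing: 24 − 18 + 6 − 1 = 11.

11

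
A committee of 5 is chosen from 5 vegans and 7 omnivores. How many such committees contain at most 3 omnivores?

Split by how many omnivores are chosen (0 through 3).
Sum: C(7,0)·C(5,5) + C(7,1)·C(5,4) + C(7,2)·C(5,3) + C(7,3)·C(5,2) = 1 + 35 + 210 + 350 = 596.

596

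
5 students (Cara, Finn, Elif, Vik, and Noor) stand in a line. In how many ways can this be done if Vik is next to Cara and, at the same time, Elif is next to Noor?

24

Treat {Vik,Cara} as one block (2 orders) and {Elif,Noor} as another (2 orders).
That leaves 3 units to arrange: 2 × 2 × 3! = 4 × 6 = 24.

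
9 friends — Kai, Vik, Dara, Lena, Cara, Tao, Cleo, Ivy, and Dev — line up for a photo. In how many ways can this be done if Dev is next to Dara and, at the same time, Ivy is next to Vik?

Treat {Dev,Dara} as one block (2 orders) and {Ivy,Vik} as another (2 orders).
That leaves 7 units to arrange: 2 × 2 × 7! = 4 × 5040 = 20160.

20160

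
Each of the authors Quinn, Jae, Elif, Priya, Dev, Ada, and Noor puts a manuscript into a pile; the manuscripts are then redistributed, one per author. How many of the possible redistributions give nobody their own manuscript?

1854

Count assignments avoiding every fixed point. For any j of the 7 authors fixed to their own manuscript, the other 7−j can be arranged in (7−j)! ways.
By inclusion–exclusion this is Σ_{j=0}^{7} (−1)^j C(7,j)·(7−j)!.
Computing: 5040 − 5040 + 2520 − 840 + 210 − 42 + 7 − 1 = 1854.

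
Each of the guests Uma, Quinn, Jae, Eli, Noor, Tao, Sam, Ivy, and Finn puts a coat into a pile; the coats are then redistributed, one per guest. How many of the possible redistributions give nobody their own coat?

133496

Let Aᵢ be the assignments in which guest i gets their own coat. We want the size of the complement of A₁∪…∪A_9.
By inclusion–exclusion this is Σ_{j=0}^{9} (−1)^j C(9,j)·(9−j)!.
Computing: 362880 − 362880 + 181440 − 60480 + 15120 − 3024 + 504 − 72 + 9 − 1 = 133496.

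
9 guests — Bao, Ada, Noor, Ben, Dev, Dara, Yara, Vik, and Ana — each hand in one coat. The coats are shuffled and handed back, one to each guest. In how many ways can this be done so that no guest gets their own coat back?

This is the derangement count D_9: permutations of 9 items with no fixed point.
By inclusion–exclusion this is Σ_{j=0}^{9} (−1)^j C(9,j)·(9−j)!.
Computing: 362880 − 362880 + 181440 − 60480 + 15120 − 3024 + 504 − 72 + 9 − 1 = 133496.

133496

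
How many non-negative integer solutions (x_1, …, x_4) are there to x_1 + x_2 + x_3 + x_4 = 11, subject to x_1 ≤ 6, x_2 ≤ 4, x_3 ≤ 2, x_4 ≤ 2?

18

Ignoring the caps, the number of non-negative solutions to x_1+…+x_4 = 11 is C(14,3) = 364.
Subtract solutions that violate a single cap (substitute x_i' = x_i − (cap_i+1)): x_1 ≥ 7 gives C(7,3) = 35; x_2 ≥ 5 gives C(9,3) = 84; x_3 ≥ 3 gives C(11,3) = 165; x_4 ≥ 3 gives C(11,3) = 165. Together 449.
Add back pairs where two caps are both exceeded: 0 + 4 + 4 + 20 + 20 + 56 = 104.
Subtract triples: 0 + 0 + 0 + 1 = 1.
By inclusion–exclusion the count is 364 − 449 + 104 − 1 = 18.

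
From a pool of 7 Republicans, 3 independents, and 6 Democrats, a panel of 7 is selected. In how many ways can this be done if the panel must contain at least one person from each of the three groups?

9569

Total 7-person selections from all 16: C(16,7) = 11440.
Selections missing a whole group: no Republicans → C(9,7) = 36; no independents → C(13,7) = 1716; no Democrats → C(10,7) = 120.
Add back selections omitting two groups (i.e. drawn from a single group): C(7,7) + C(3,7) + C(6,7) = 1.
By inclusion–exclusion: 11440 − 1872 + 1 = 9569.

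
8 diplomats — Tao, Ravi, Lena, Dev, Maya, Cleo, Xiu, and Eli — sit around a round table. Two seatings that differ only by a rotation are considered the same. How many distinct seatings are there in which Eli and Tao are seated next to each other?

Glue Eli and Tao into a block (2 internal orders). Seating 7 units around a circle gives (6)! arrangements.
So 2 × (6)! = 2 × 720 = 1440.

1440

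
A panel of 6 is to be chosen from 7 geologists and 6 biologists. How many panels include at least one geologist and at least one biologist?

1708

With no constraint there are C(13,6) = 1716 possible selections.
Subtract selections that omit an entire group: no geologists → C(6,6) = 1; no biologists → C(7,6) = 7.
Both groups omitted at once is impossible, so 1716 − 8 = 1708.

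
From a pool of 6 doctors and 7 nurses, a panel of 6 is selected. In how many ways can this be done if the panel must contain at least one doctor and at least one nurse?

Total 6-person selections from all 13: C(13,6) = 1716.
Subtract selections that omit an entire group: no doctors → C(7,6) = 7; no nurses → C(6,6) = 1.
Both groups omitted at once is impossible, so 1716 − 8 = 1708.

1708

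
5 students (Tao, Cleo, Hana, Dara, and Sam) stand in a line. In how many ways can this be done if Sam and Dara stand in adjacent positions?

48

Glue Sam and Dara into one block (2 internal orders), leaving 4 units to arrange in a row.
That gives 2 × 4! = 2 × 24 = 48.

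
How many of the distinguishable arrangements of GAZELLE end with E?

360

Fix E in the last position and arrange the remaining 6 letters.
Those 6 letters have L appearing twice, giving (6)!/(2!) = 360.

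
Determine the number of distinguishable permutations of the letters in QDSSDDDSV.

2520

The 9 letters of QDSSDDDSV have repeats: D appearing 4 times and S appearing 3 times.
Dividing 9! = 362880 by 4!·3! = 144 for the repeated letters gives 2520.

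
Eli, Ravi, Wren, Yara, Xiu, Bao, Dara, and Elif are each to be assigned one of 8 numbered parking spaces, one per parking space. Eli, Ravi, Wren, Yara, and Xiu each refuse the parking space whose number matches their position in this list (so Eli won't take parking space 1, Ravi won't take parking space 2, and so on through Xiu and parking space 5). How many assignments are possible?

21234

Let Aᵢ (for 1 ≤ i ≤ 5) be the placements that put person i in their forbidden parking space. Any j of these fix j positions, leaving (8−j)! ways to fill the rest, and there are C(5,j) ways to pick which j.
By inclusion–exclusion, the number of valid placements is Σ_{j=0}^{5} (−1)^j C(5,j)·(8−j)!.
Computing: 40320 − 25200 + 7200 − 1200 + 120 − 6 = 21234.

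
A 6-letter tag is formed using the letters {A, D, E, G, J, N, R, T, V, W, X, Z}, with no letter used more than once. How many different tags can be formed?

With no repetition, fill the 6 letters in order: 12 choices, then 11, down to 7.
12 × 11 × 10 × 9 × 8 × 7 = 665280.

665280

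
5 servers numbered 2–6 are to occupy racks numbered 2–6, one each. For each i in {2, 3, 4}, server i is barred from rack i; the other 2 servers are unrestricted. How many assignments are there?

Let Aᵢ (for i ∈ {2, 3, 4}) be the placements that put server i in its forbidden rack. Any j of these fix j positions, leaving (5−j)! ways to fill the rest, and there are C(3,j) ways to pick which j.
By inclusion–exclusion, the number of valid placements is Σ_{j=0}^{3} (−1)^j C(3,j)·(5−j)!.
Computing: 120 − 72 + 18 − 2 = 64.

64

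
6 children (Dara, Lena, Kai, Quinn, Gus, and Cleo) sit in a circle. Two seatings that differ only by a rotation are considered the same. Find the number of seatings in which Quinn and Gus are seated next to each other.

48

Glue Quinn and Gus into a block (2 internal orders). Seating 5 units around a circle gives (4)! arrangements.
So 2 × (4)! = 2 × 24 = 48.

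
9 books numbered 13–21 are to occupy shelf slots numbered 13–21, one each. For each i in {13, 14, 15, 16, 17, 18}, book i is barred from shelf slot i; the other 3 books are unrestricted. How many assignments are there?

Let Aᵢ (for 13 ≤ i ≤ 18) be the placements that put book i in its forbidden shelf slot. Any j of these fix j positions, leaving (9−j)! ways to fill the rest, and there are C(6,j) ways to pick which j.
By inclusion–exclusion, the number of valid placements is Σ_{j=0}^{6} (−1)^j C(6,j)·(9−j)!.
Computing: 362880 − 241920 + 75600 − 14400 + 1800 − 144 + 6 = 183822.

183822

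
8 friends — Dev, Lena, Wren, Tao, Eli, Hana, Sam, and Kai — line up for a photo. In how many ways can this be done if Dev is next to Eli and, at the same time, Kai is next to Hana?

2880

Treat {Dev,Eli} as one block (2 orders) and {Kai,Hana} as another (2 orders).
That leaves 6 units to arrange: 2 × 2 × 6! = 4 × 720 = 2880.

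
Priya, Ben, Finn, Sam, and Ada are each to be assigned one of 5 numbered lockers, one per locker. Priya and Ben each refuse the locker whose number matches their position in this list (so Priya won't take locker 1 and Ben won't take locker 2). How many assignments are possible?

78

Let Aᵢ (for i ∈ {1, 2}) be the placements that put person i in their forbidden locker. Any j of these fix j positions, leaving (5−j)! ways to fill the rest, and there are C(2,j) ways to pick which j.
By inclusion–exclusion, the number of valid placements is Σ_{j=0}^{2} (−1)^j C(2,j)·(5−j)!.
Computing: 120 − 48 + 6 = 78.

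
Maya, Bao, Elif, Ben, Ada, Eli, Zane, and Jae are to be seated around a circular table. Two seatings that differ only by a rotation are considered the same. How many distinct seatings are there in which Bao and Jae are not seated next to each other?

Without the restriction there are (7)! = 5040 seatings.
Those with Bao next to Jae: fuse the pair into one unit and seat 7 units around a circle — 2·(6)! = 1440.
Subtracting, 5040 − 1440 = 3600.

3600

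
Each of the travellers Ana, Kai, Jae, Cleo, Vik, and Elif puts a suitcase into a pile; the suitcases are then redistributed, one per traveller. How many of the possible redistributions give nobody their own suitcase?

265

This is the derangement count D_6: permutations of 6 items with no fixed point.
By inclusion–exclusion this is Σ_{j=0}^{6} (−1)^j C(6,j)·(6−j)!.
Computing: 720 − 720 + 360 − 120 + 30 − 6 + 1 = 265.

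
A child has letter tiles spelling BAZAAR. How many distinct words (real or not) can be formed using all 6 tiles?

120

The 6 letters of BAZAAR have repeats: A appearing 3 times.
Dividing 6! = 720 by 3! = 6 for the repeated letters gives 120.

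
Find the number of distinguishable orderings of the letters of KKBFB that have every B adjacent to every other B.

12

Treat the 2 copies of B as a single block. The multiset to arrange is then {BB, F, K, K}, 4 items in all.
That gives (4)!/(2!) = 12 arrangements.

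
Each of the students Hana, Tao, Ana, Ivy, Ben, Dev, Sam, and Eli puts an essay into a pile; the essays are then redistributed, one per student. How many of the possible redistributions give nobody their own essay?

14833

Count assignments avoiding every fixed point. For any j of the 8 students fixed to their own essay, the other 8−j can be arranged in (8−j)! ways.
By inclusion–exclusion this is Σ_{j=0}^{8} (−1)^j C(8,j)·(8−j)!.
Computing: 40320 − 40320 + 20160 − 6720 + 1680 − 336 + 56 − 8 + 1 = 14833.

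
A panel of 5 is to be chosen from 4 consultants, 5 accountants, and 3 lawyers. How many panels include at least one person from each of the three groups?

With no constraint there are C(12,5) = 792 possible selections.
Selections missing a whole group: no consultants → C(8,5) = 56; no accountants → C(7,5) = 21; no lawyers → C(9,5) = 126.
Add back selections omitting two groups (i.e. drawn from a single group): C(4,5) + C(5,5) + C(3,5) = 1.
By inclusion–exclusion: 792 − 203 + 1 = 590.

590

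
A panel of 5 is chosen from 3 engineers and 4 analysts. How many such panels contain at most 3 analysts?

Split by how many analysts are chosen (0 through 3).
Sum: C(4,0)·C(3,5) + C(4,1)·C(3,4) + C(4,2)·C(3,3) + C(4,3)·C(3,2) = 0 + 0 + 6 + 12 = 18.

18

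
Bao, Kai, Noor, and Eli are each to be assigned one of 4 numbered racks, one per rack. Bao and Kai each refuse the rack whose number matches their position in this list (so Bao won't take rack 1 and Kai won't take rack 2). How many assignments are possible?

14

Let Aᵢ (for i ∈ {1, 2}) be the placements that put person i in their forbidden rack. Any j of these fix j positions, leaving (4−j)! ways to fill the rest, and there are C(2,j) ways to pick which j.
By inclusion–exclusion, the number of valid placements is Σ_{j=0}^{2} (−1)^j C(2,j)·(4−j)!.
Computing: 24 − 12 + 2 = 14.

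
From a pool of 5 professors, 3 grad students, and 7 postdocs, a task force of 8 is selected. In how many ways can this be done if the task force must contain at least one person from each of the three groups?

Total 8-person selections from all 15: C(15,8) = 6435.
Selections missing a whole group: no professors → C(10,8) = 45; no grad students → C(12,8) = 495; no postdocs → C(8,8) = 1.
Add back selections omitting two groups (i.e. drawn from a single group): C(5,8) + C(3,8) + C(7,8) = 0.
By inclusion–exclusion: 6435 − 541 + 0 = 5894.

5894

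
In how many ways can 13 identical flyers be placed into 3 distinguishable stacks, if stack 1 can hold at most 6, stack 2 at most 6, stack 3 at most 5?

Ignoring the caps, the number of non-negative solutions to x_1+…+x_3 = 13 is C(15,2) = 105.
Subtract solutions that violate a single cap (substitute x_i' = x_i − (cap_i+1)): x_1 ≥ 7 gives C(8,2) = 28; x_2 ≥ 7 gives C(8,2) = 28; x_3 ≥ 6 gives C(9,2) = 36. Together 92.
Add back pairs where two caps are both exceeded: 0 + 1 + 1 = 2.
By inclusion–exclusion the count is 105 − 92 + 2 = 15.

15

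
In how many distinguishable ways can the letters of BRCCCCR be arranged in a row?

105

The 7 letters of BRCCCCR have repeats: C appearing 4 times and R appearing twice.
Dividing 7! = 5040 by 4!·2! = 48 for the repeated letters gives 105.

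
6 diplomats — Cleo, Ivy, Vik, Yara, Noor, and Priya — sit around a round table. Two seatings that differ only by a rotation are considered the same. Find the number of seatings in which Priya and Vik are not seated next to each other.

All circular seatings of 6 people number (5)! = 120.
Seatings with Priya beside Vik: treat them as a block with 2 internal orders, giving 2 × (4)! = 48.
Subtracting, 120 − 48 = 72.

72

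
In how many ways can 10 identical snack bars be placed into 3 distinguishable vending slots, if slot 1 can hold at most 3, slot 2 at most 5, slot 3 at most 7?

18

By stars and bars, unrestricted non-negative solutions to x_1+…+x_3 = 10 number C(10+2,2) = 66.
Subtract solutions that violate a single cap (substitute x_i' = x_i − (cap_i+1)): x_1 ≥ 4 gives C(8,2) = 28; x_2 ≥ 6 gives C(6,2) = 15; x_3 ≥ 8 gives C(4,2) = 6. Together 49.
Add back pairs where two caps are both exceeded: 1 + 0 + 0 = 1.
By inclusion–exclusion the count is 66 − 49 + 1 = 18.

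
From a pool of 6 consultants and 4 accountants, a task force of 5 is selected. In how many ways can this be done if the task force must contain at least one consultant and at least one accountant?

Unrestricted: C(10,5) = 252 ways to pick any 5 of the 10.
Subtract selections that omit an entire group: no consultants → C(4,5) = 0; no accountants → C(6,5) = 6.
Both groups omitted at once is impossible, so 252 − 6 = 246.

246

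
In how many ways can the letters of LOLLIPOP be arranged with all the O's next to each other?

Treat the 2 copies of O as a single block. The multiset to arrange is then {OO, I, L, L, L, P, P}, 7 items in all.
That gives (7)!/(3!·2!) = 420 arrangements.

420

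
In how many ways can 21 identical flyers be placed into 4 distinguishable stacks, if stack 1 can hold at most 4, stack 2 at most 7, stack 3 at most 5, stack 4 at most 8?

20

Ignoring the caps, the number of non-negative solutions to x_1+…+x_4 = 21 is C(24,3) = 2024.
Subtract solutions that violate a single cap (substitute x_i' = x_i − (cap_i+1)): x_1 ≥ 5 gives C(19,3) = 969; x_2 ≥ 8 gives C(16,3) = 560; x_3 ≥ 6 gives C(18,3) = 816; x_4 ≥ 9 gives C(15,3) = 455. Together 2800.
Add back pairs where two caps are both exceeded: 165 + 286 + 120 + 120 + 35 + 84 = 810.
Subtract triples: 10 + 0 + 4 + 0 = 14.
By inclusion–exclusion the count is 2024 − 2800 + 810 − 14 = 20.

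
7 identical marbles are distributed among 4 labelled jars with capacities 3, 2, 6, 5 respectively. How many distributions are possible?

61

By stars and bars, unrestricted non-negative solutions to x_1+…+x_4 = 7 number C(7+3,3) = 120.
Subtract solutions that violate a single cap (substitute x_i' = x_i − (cap_i+1)): x_1 ≥ 4 gives C(6,3) = 20; x_2 ≥ 3 gives C(7,3) = 35; x_3 ≥ 7 gives C(3,3) = 1; x_4 ≥ 6 gives C(4,3) = 4. Together 60.
Add back pairs where two caps are both exceeded: 1 + 0 + 0 + 0 + 0 + 0 = 1.
By inclusion–exclusion the count is 120 − 60 + 1 = 61.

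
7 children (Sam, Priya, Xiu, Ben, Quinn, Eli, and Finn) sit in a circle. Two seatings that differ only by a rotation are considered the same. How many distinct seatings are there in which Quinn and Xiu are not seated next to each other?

480

All circular seatings of 7 people number (6)! = 720.
Those with Quinn next to Xiu: fuse the pair into one unit and seat 6 units around a circle — 2·(5)! = 240.
Subtracting, 720 − 240 = 480.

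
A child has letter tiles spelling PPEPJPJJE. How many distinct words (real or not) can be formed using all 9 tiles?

1260

Letter multiplicities in PPEPJPJJE: E×2, J×3, P×4.
Dividing 9! = 362880 by 4!·3!·2! = 288 for the repeated letters gives 1260.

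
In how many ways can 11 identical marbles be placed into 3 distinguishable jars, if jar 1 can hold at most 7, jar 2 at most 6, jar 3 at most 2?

Ignoring the caps, the number of non-negative solutions to x_1+…+x_3 = 11 is C(13,2) = 78.
Subtract solutions that violate a single cap (substitute x_i' = x_i − (cap_i+1)): x_1 ≥ 8 gives C(5,2) = 10; x_2 ≥ 7 gives C(6,2) = 15; x_3 ≥ 3 gives C(10,2) = 45. Together 70.
Add back pairs where two caps are both exceeded: 0 + 1 + 3 = 4.
By inclusion–exclusion the count is 78 − 70 + 4 = 12.

12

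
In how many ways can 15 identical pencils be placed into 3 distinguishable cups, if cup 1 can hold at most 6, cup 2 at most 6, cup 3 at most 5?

6

By stars and bars, unrestricted non-negative solutions to x_1+…+x_3 = 15 number C(15+2,2) = 136.
Subtract solutions that violate a single cap (substitute x_i' = x_i − (cap_i+1)): x_1 ≥ 7 gives C(10,2) = 45; x_2 ≥ 7 gives C(10,2) = 45; x_3 ≥ 6 gives C(11,2) = 55. Together 145.
Add back pairs where two caps are both exceeded: 3 + 6 + 6 = 15.
By inclusion–exclusion the count is 136 − 145 + 15 = 6.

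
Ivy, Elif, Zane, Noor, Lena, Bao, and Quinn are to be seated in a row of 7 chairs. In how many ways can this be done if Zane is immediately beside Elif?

1440

Place the 5 others and the Zane-Elif pair as 6 objects in a line; the pair has 2 internal arrangements.
So the count is 2·(6)! = 1440.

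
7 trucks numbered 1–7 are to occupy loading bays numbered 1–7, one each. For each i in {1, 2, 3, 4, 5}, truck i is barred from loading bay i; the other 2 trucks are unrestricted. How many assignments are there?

2428

Let Aᵢ (for 1 ≤ i ≤ 5) be the placements that put truck i in its forbidden loading bay. Any j of these fix j positions, leaving (7−j)! ways to fill the rest, and there are C(5,j) ways to pick which j.
By inclusion–exclusion, the number of valid placements is Σ_{j=0}^{5} (−1)^j C(5,j)·(7−j)!.
Computing: 5040 − 3600 + 1200 − 240 + 30 − 2 = 2428.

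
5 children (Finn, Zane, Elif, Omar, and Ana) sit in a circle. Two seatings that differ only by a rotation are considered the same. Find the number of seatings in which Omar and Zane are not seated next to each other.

12

Without the restriction there are (4)! = 24 seatings.
Those with Omar next to Zane: fuse the pair into one unit and seat 4 units around a circle — 2·(3)! = 12.
Subtracting, 24 − 12 = 12.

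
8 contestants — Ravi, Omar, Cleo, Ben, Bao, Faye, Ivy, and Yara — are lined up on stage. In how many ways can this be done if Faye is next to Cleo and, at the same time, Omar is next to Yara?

2880

Treat {Faye,Cleo} as one block (2 orders) and {Omar,Yara} as another (2 orders).
That leaves 6 units to arrange: 2 × 2 × 6! = 4 × 720 = 2880.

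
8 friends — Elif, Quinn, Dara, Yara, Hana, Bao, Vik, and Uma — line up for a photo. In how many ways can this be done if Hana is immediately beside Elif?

Glue Hana and Elif into one block (2 internal orders), leaving 7 units to arrange in a row.
That gives 2 × 7! = 2 × 5040 = 10080.

10080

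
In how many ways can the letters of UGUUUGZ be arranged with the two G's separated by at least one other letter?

75

Total arrangements of UGUUUGZ: 7!/(4!·2!) = 105.
If the two G's are adjacent, glue them into one block, leaving 6 items to arrange: (6)!/(4!) = 30 ways.
Subtracting, 105 − 30 = 75 arrangements keep the G's apart.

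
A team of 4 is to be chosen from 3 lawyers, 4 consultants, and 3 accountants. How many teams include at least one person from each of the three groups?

126

With no constraint there are C(10,4) = 210 possible selections.
Subtract selections that omit an entire group: no lawyers → C(7,4) = 35; no consultants → C(6,4) = 15; no accountants → C(7,4) = 35.
Add back selections omitting two groups (i.e. drawn from a single group): C(3,4) + C(4,4) + C(3,4) = 1.
By inclusion–exclusion: 210 − 85 + 1 = 126.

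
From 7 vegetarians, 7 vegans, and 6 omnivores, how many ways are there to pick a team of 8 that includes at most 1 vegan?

Split by how many vegans are chosen (0 through 1).
Sum: C(7,0)·C(13,8) + C(7,1)·C(13,7) = 1287 + 12012 = 13299.

13299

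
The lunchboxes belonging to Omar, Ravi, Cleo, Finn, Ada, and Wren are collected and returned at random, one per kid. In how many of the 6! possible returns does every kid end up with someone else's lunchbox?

Let Aᵢ be the assignments in which kid i gets their own lunchbox. We want the size of the complement of A₁∪…∪A_6.
By inclusion–exclusion this is Σ_{j=0}^{6} (−1)^j C(6,j)·(6−j)!.
Computing: 720 − 720 + 360 − 120 + 30 − 6 + 1 = 265.

265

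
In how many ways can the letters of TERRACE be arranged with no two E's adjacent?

Total arrangements of TERRACE: 7!/(2!·2!) = 1260.
If the two E's are adjacent, glue them into one block, leaving 6 items to arrange: (6)!/(2!) = 360 ways.
Subtracting, 1260 − 360 = 900 arrangements keep the E's apart.

900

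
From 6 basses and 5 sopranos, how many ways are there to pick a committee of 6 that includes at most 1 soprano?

31

Split by how many sopranos are chosen (0 through 1).
Sum: C(5,0)·C(6,6) + C(5,1)·C(6,5) = 1 + 30 = 31.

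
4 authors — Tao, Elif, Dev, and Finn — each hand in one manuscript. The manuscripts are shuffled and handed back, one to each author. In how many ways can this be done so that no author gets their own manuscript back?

Count assignments avoiding every fixed point. For any j of the 4 authors fixed to their own manuscript, the other 4−j can be arranged in (4−j)! ways.
By inclusion–exclusion this is Σ_{j=0}^{4} (−1)^j C(4,j)·(4−j)!.
Computing: 24 − 24 + 12 − 4 + 1 = 9.

9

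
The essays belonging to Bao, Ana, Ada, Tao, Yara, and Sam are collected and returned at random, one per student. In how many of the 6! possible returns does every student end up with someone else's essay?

This is the derangement count D_6: permutations of 6 items with no fixed point.
By inclusion–exclusion this is Σ_{j=0}^{6} (−1)^j C(6,j)·(6−j)!.
Computing: 720 − 720 + 360 − 120 + 30 − 6 + 1 = 265.

265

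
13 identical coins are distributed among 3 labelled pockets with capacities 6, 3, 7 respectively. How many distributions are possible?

Without the upper bounds there are C(15,2) = 105 ways to split 13 among 3 pockets.
Subtract solutions that violate a single cap (substitute x_i' = x_i − (cap_i+1)): x_1 ≥ 7 gives C(8,2) = 28; x_2 ≥ 4 gives C(11,2) = 55; x_3 ≥ 8 gives C(7,2) = 21. Together 104.
Add back pairs where two caps are both exceeded: 6 + 0 + 3 = 9.
By inclusion–exclusion the count is 105 − 104 + 9 = 10.

10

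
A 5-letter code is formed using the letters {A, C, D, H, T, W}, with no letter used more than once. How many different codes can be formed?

This is a permutation of 5 out of 6: P(6,5) = 6!/1!.
That product is 6 × 5 × 4 × 3 × 2 = 720.

720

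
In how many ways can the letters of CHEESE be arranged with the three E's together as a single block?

Treat the 3 copies of E as a single block. The multiset to arrange is then {EEE, C, H, S}, 4 items in all.
All 4 items are distinct, so there are (4)! = 24 arrangements.

24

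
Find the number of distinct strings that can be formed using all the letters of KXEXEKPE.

1680

The 8 letters of KXEXEKPE have repeats: E appearing 3 times, K appearing twice, and X appearing twice.
So there are 8! / (3!·2!·2!) = 1680 distinguishable arrangements.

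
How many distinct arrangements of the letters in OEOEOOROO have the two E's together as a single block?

56

Treat the 2 copies of E as a single block. The multiset to arrange is then {EE, O, O, O, O, O, O, R}, 8 items in all.
That gives (8)!/(6!) = 56 arrangements.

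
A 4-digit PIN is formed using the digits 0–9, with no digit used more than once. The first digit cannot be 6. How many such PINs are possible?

The first digit has 10−1 = 9 choices (anything except 6).
The remaining 3 digits are filled from the other 9 symbols without repetition: 9 × 8 × 7 = 504.
Total: 9 × 504 = 4536.

4536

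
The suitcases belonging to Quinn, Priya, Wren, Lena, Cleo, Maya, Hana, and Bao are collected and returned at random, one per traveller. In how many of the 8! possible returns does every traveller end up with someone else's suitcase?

14833

Let Aᵢ be the assignments in which traveller i gets their own suitcase. We want the size of the complement of A₁∪…∪A_8.
By inclusion–exclusion this is Σ_{j=0}^{8} (−1)^j C(8,j)·(8−j)!.
Computing: 40320 − 40320 + 20160 − 6720 + 1680 − 336 + 56 − 8 + 1 = 14833.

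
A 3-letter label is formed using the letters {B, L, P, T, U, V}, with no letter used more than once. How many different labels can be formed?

This is a permutation of 3 out of 6: P(6,3) = 6!/3!.
That product is 6 × 5 × 4 = 120.

120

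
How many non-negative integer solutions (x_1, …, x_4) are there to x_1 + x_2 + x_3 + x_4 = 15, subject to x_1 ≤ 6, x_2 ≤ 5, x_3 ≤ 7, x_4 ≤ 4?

105

Without the upper bounds there are C(18,3) = 816 ways to split 15 among 4 variables.
Subtract solutions that violate a single cap (substitute x_i' = x_i − (cap_i+1)): x_1 ≥ 7 gives C(11,3) = 165; x_2 ≥ 6 gives C(12,3) = 220; x_3 ≥ 8 gives C(10,3) = 120; x_4 ≥ 5 gives C(13,3) = 286. Together 791.
Add back pairs where two caps are both exceeded: 10 + 1 + 20 + 4 + 35 + 10 = 80.
By inclusion–exclusion the count is 816 − 791 + 80 = 105.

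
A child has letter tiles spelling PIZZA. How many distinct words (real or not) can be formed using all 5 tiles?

Letter multiplicities in PIZZA: A×1, I×1, P×1, Z×2.
So there are 5! / (2!) = 60 distinguishable arrangements.

60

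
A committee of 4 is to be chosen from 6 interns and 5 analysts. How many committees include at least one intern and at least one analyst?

Unrestricted: C(11,4) = 330 ways to pick any 4 of the 11.
Subtract selections that omit an entire group: no interns → C(5,4) = 5; no analysts → C(6,4) = 15.
Both groups omitted at once is impossible, so 330 − 20 = 310.

310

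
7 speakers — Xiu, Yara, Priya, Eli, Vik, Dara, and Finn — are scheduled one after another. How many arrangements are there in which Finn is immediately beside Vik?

Place the 5 others and the Finn-Vik pair as 6 objects in a line; the pair has 2 internal arrangements.
So the count is 2·(6)! = 1440.

1440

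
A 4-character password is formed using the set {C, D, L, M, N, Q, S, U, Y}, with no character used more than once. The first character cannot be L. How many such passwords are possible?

The first character has 9−1 = 8 choices (anything except L).
The remaining 3 characters are filled from the other 8 symbols without repetition: 8 × 7 × 6 = 336.
Total: 8 × 336 = 2688.

2688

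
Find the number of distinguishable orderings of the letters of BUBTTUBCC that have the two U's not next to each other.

There are 9!/(3!·2!·2!·2!) = 7560 arrangements of BUBTTUBCC in total.
If the two U's are adjacent, glue them into one block, leaving 8 items to arrange: (8)!/(3!·2!·2!) = 1680 ways.
Hence 7560 − 1680 = 5880.

5880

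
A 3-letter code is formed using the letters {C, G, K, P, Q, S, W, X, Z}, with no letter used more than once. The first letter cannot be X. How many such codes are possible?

448

The first letter has 9−1 = 8 choices (anything except X).
The remaining 2 letters are filled from the other 8 symbols without repetition: 8 × 7 = 56.
Total: 8 × 56 = 448.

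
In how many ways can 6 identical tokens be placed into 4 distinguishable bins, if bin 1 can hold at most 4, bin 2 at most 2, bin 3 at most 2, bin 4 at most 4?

37

Without the upper bounds there are C(9,3) = 84 ways to split 6 among 4 bins.
Subtract solutions that violate a single cap (substitute x_i' = x_i − (cap_i+1)): x_1 ≥ 5 gives C(4,3) = 4; x_2 ≥ 3 gives C(6,3) = 20; x_3 ≥ 3 gives C(6,3) = 20; x_4 ≥ 5 gives C(4,3) = 4. Together 48.
Add back pairs where two caps are both exceeded: 0 + 0 + 0 + 1 + 0 + 0 = 1.
By inclusion–exclusion the count is 84 − 48 + 1 = 37.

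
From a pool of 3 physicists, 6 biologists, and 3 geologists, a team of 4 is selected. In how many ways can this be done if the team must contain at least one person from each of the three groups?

243

Total 4-person selections from all 12: C(12,4) = 495.
Subtract selections that omit an entire group: no physicists → C(9,4) = 126; no biologists → C(6,4) = 15; no geologists → C(9,4) = 126.
Add back selections omitting two groups (i.e. drawn from a single group): C(3,4) + C(6,4) + C(3,4) = 15.
By inclusion–exclusion: 495 − 267 + 15 = 243.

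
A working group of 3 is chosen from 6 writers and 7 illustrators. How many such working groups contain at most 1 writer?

161

Split by how many writers are chosen (0 through 1).
Sum: C(6,0)·C(7,3) + C(6,1)·C(7,2) = 35 + 126 = 161.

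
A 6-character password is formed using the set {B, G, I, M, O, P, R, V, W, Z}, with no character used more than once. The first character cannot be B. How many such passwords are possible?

The first character has 10−1 = 9 choices (anything except B).
The remaining 5 characters are filled from the other 9 symbols without repetition: 9 × 8 × 7 × 6 × 5 = 15120.
Total: 9 × 15120 = 136080.

136080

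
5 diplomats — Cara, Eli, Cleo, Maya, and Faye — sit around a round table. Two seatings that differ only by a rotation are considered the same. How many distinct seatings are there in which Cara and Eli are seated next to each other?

12

Glue Cara and Eli into a block (2 internal orders). Seating 4 units around a circle gives (3)! arrangements.
So 2 × (3)! = 2 × 6 = 12.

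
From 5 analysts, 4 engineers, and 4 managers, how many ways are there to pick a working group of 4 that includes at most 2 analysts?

630

Split by how many analysts are chosen (0 through 2).
Sum: C(5,0)·C(8,4) + C(5,1)·C(8,3) + C(5,2)·C(8,2) = 70 + 280 + 280 = 630.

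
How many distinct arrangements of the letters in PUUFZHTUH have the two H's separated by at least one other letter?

23520

Total arrangements of PUUFZHTUH: 9!/(3!·2!) = 30240.
Arrangements with the H's together: treat HH as one letter, giving (8)!/(3!) = 6720.
Hence 30240 − 6720 = 23520.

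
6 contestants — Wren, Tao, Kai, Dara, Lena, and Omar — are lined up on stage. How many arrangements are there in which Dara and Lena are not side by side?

480

Of the 6! = 720 arrangements, those with Dara and Lena adjacent number 2 × 5! = 240 (treat the pair as a block with 2 internal orders).
Complementary counting: 720 − 240 = 480.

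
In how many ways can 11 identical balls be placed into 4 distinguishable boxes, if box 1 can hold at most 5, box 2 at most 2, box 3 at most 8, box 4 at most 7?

124

Without the upper bounds there are C(14,3) = 364 ways to split 11 among 4 boxes.
Subtract solutions that violate a single cap (substitute x_i' = x_i − (cap_i+1)): x_1 ≥ 6 gives C(8,3) = 56; x_2 ≥ 3 gives C(11,3) = 165; x_3 ≥ 9 gives C(5,3) = 10; x_4 ≥ 8 gives C(6,3) = 20. Together 251.
Add back pairs where two caps are both exceeded: 10 + 0 + 0 + 0 + 1 + 0 = 11.
By inclusion–exclusion the count is 364 − 251 + 11 = 124.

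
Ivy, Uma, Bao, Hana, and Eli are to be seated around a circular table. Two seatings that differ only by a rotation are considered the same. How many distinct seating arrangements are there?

Seat Ivy anywhere (absorbing the rotational symmetry), then permute the other 4: (4)! = 24.

24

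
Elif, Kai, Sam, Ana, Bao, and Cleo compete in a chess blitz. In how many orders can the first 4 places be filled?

360

This is an ordered selection of 4 from 6: P(6,4).
That gives 6 × 5 × 4 × 3 = 360.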